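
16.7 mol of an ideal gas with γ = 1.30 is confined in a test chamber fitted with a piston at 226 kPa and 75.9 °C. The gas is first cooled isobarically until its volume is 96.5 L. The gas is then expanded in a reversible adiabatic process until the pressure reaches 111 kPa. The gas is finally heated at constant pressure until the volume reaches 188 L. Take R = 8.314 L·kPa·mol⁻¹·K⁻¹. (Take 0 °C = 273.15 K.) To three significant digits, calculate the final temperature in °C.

T₄ ≈ -123 °C

Convert: T₁ = 349.0 K.
From PV = nRT: V₁ = nRT₁/P₁ = 214.4 L.
P constant ⇒ V ∝ T: P₂ = P₁; T₂ = T₁·(V₂/V₁) = 157.1 K.
Reversible adiabatic, γ = 1.30: T₃ = T₂·(P₃/P₂)^((γ−1)/γ) = 133.3 K; V₃ = V₂·(P₂/P₃)^(1/γ) = 166.7 L.
Isobaric, so V/T is constant: P₄ = P₃; T₄ = T₃·(V₄/V₃) = 150.3 K.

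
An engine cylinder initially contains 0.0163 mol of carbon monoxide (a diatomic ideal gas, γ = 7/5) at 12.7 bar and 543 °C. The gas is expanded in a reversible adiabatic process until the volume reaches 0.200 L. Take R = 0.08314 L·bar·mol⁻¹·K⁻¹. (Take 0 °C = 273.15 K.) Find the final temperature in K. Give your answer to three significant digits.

T₂ ≈ 585 K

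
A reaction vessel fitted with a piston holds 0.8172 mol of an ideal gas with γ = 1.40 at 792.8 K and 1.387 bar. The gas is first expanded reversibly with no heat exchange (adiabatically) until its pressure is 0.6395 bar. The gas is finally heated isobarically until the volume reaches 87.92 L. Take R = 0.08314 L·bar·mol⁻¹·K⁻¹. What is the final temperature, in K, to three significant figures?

T₃ ≈ 828 K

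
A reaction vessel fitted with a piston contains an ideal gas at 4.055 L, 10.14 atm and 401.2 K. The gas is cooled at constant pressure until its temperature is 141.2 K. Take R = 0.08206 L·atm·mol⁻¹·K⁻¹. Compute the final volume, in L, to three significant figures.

P constant ⇒ V ∝ T: P₂ = P₁; V₂ = V₁·(T₂/T₁) = 1.427 L.

V₂ ≈ 1.43 L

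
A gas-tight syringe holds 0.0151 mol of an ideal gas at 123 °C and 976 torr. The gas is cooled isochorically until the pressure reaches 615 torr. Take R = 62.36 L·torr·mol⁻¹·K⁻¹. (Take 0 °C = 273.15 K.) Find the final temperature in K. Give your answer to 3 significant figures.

T₂ ≈ 250 K

Convert: T₁ = 396.1 K.
From PV = nRT: V₁ = nRT₁/P₁ = 0.3822 L.
Isochoric, so P/T is constant: V₂ = V₁; T₂ = T₁·(P₂/P₁) = 249.6 K.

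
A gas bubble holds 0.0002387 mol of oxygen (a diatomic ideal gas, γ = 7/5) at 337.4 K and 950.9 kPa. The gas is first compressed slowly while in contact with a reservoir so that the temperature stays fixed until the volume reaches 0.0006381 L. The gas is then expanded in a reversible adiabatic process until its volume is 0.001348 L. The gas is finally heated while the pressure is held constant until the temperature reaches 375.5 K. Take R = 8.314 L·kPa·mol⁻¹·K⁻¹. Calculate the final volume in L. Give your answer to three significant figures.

V₄ ≈ 0.00202 L

From PV = nRT: V₁ = nRT₁/P₁ = 0.0007042 L.
T constant ⇒ Boyle's law P V = const: T₂ = T₁; P₂ = P₁·(V₁/V₂) = 1049 kPa.
Adiabatic (γ = 7/5), T V^(γ−1) and P V^γ constant: T₃ = T₂·(V₂/V₃)^(γ−1) = 250.2 K; P₃ = P₂·(V₂/V₃)^γ = 368.3 kPa.
P constant ⇒ V ∝ T: P₄ = P₃; V₄ = V₃·(T₄/T₃) = 0.002023 L.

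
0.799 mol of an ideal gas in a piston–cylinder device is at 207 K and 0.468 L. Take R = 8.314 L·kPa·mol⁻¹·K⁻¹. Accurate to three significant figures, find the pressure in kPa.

P ≈ 2.94e+03 kPa

PV = nRT ⇒ P = nRT/V = (0.799 × 8.314 × 207) / 0.468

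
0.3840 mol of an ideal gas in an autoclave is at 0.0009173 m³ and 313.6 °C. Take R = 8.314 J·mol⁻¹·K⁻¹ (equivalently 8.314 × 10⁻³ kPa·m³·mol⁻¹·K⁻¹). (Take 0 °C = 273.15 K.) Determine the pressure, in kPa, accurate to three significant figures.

Convert: T = 586.75 K.
PV = nRT ⇒ P = nRT/V = (0.3840 × 8.314 × 10⁻³ × 586.75) / 0.0009173

P ≈ 2.04e+03 kPa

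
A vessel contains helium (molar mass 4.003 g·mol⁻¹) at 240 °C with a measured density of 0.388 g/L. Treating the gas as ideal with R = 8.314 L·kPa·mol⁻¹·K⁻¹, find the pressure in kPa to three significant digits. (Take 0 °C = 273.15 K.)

ρ = PM/(RT) ⇒ P = ρRT/M = (0.388 × 8.314 × 513.1) / 4.003

P ≈ 414 kPa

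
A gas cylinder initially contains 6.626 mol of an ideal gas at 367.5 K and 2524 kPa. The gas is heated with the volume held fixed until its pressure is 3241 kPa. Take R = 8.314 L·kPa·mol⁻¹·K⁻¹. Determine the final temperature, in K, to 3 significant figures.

T₂ ≈ 472 K

From PV = nRT: V₁ = nRT₁/P₁ = 8.021 L.
Isochoric, so P/T is constant: V₂ = V₁; T₂ = T₁·(P₂/P₁) = 471.9 K.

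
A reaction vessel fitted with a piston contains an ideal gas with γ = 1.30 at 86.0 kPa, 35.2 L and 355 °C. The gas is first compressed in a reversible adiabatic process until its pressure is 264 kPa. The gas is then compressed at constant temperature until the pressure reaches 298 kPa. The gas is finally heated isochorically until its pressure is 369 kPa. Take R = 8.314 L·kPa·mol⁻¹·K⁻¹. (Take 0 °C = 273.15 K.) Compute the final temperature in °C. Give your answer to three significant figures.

Convert: T₁ = 628.1 K.
Adiabatic (γ = 1.30), T V^(γ−1) and P V^γ constant: T₂ = T₁·(P₂/P₁)^((γ−1)/γ) = 813.7 K; V₂ = V₁·(P₁/P₂)^(1/γ) = 14.85 L.
Isothermal, so P V is constant: T₃ = T₂; V₃ = V₂·(P₂/P₃) = 13.16 L.
Isochoric, so P/T is constant: V₄ = V₃; T₄ = T₃·(P₄/P₃) = 1008 K.

T₄ ≈ 734 °C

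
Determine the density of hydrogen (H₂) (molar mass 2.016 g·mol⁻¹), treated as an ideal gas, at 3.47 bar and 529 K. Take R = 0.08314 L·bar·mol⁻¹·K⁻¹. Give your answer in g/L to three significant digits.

ρ = PM/(RT) = (3.47 × 2.016) / (0.08314 × 529.0)

ρ ≈ 0.159 g/L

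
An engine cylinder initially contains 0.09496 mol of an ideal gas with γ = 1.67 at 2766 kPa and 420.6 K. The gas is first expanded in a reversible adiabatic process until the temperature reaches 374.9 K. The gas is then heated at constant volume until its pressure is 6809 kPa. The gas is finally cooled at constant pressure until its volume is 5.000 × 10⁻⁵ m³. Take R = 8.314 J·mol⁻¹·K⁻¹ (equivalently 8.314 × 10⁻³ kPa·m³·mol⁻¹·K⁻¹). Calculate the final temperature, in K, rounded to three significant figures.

T₄ ≈ 431 K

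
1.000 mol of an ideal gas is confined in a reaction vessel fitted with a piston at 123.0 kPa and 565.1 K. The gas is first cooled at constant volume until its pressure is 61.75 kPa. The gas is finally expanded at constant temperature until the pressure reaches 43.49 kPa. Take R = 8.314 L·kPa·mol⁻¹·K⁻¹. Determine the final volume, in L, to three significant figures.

V₃ ≈ 54.2 L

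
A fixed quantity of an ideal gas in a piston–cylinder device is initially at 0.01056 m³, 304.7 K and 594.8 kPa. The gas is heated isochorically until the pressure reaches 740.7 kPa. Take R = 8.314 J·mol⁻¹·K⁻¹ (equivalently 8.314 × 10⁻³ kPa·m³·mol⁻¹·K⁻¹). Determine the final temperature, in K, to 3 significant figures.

T₂ ≈ 379 K

Isochoric, so P/T is constant: V₂ = V₁; T₂ = T₁·(P₂/P₁) = 379.4 K.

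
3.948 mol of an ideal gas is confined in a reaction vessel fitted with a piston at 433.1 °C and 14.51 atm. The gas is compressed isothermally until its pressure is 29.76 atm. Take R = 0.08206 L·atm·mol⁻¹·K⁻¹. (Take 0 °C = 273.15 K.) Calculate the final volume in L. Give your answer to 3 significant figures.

V₂ ≈ 7.69 L

Convert: T₁ = 706.2 K.
From PV = nRT: V₁ = nRT₁/P₁ = 15.77 L.
Isothermal, so P V is constant: T₂ = T₁; V₂ = V₁·(P₁/P₂) = 7.688 L.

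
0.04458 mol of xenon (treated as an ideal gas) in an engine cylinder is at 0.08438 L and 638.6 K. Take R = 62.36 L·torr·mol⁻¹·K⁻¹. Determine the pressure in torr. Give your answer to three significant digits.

PV = nRT ⇒ P = nRT/V = (0.04458 × 62.36 × 638.6) / 0.08438

P ≈ 2.10e+04 torr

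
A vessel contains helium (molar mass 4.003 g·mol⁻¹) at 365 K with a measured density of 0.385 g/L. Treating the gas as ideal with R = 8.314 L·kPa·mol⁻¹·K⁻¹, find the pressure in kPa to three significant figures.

P ≈ 292 kPa

ρ = PM/(RT) ⇒ P = ρRT/M = (0.385 × 8.314 × 365.0) / 4.003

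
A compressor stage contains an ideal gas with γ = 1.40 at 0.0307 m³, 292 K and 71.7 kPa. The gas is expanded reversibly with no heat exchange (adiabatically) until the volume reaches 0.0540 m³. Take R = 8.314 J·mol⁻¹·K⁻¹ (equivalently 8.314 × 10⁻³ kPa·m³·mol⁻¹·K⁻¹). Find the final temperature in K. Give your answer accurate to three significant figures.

T₂ ≈ 233 K

Reversible adiabatic, γ = 1.40: T₂ = T₁·(V₁/V₂)^(γ−1) = 233.0 K; P₂ = P₁·(V₁/V₂)^γ = 32.52 kPa.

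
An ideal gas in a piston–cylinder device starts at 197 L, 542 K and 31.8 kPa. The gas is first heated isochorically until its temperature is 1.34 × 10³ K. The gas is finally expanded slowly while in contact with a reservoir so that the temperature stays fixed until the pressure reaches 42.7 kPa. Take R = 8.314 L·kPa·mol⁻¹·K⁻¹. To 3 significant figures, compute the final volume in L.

V₃ ≈ 363 L

V constant ⇒ P ∝ T: V₂ = V₁; P₂ = P₁·(T₂/T₁) = 78.62 kPa.
T constant ⇒ Boyle's law P V = const: T₃ = T₂; V₃ = V₂·(P₂/P₃) = 362.7 L.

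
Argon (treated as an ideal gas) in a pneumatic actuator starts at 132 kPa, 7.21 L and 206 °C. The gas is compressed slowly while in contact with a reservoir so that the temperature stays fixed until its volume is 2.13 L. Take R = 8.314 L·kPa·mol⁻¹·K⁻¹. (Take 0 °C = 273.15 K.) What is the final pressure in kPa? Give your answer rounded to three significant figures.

Convert: T₁ = 479.1 K.
T constant ⇒ Boyle's law P V = const: T₂ = T₁; P₂ = P₁·(V₁/V₂) = 446.8 kPa.

P₂ ≈ 447 kPa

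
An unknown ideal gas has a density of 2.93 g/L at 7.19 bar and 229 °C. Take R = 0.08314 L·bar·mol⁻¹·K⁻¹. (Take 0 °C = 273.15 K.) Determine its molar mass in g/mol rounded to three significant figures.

M ≈ 17.0 g/mol

ρ = PM/(RT) ⇒ M = ρRT/P = (2.93 × 0.08314 × 502.1) / 7.19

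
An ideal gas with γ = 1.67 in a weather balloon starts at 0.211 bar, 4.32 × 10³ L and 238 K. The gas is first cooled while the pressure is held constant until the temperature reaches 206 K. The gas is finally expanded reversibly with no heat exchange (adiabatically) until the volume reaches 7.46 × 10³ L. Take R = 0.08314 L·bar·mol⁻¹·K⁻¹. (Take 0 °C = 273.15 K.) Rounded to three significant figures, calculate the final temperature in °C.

T₃ ≈ -143 °C

Isobaric, so V/T is constant: P₂ = P₁; V₂ = V₁·(T₂/T₁) = 3739 L.
Adiabatic (γ = 1.67), T V^(γ−1) and P V^γ constant: T₃ = T₂·(V₂/V₃)^(γ−1) = 129.7 K; P₃ = P₂·(V₂/V₃)^γ = 0.06658 bar.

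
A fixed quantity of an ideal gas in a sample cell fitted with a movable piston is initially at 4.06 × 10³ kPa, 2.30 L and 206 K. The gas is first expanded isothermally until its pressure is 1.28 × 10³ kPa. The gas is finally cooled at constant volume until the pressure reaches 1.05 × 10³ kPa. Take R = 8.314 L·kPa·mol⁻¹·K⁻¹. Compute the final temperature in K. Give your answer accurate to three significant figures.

T constant ⇒ Boyle's law P V = const: T₂ = T₁; V₂ = V₁·(P₁/P₂) = 7.295 L.
Isochoric, so P/T is constant: V₃ = V₂; T₃ = T₂·(P₃/P₂) = 169.0 K.

T₃ ≈ 169 K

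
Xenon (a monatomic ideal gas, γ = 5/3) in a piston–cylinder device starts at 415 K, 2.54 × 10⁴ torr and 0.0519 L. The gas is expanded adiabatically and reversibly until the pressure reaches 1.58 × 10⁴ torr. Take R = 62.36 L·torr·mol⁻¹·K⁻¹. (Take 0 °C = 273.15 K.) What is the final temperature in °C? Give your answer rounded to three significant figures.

Reversible adiabatic, γ = 5/3: T₂ = T₁·(P₂/P₁)^((γ−1)/γ) = 343.2 K; V₂ = V₁·(P₁/P₂)^(1/γ) = 0.06900 L.

T₂ ≈ 70.1 °C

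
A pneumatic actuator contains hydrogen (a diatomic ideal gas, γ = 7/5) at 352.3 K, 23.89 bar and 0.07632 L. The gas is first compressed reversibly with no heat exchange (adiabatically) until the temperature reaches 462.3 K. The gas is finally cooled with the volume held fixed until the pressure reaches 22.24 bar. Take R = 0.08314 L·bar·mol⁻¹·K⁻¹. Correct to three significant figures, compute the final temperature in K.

T₃ ≈ 166 K

Reversible adiabatic, γ = 7/5: P₂ = P₁·(T₂/T₁)^(γ/(γ−1)) = 61.84 bar; V₂ = V₁·(T₁/T₂)^(1/(γ−1)) = 0.03869 L.
Isochoric, so P/T is constant: V₃ = V₂; T₃ = T₂·(P₃/P₂) = 166.3 K.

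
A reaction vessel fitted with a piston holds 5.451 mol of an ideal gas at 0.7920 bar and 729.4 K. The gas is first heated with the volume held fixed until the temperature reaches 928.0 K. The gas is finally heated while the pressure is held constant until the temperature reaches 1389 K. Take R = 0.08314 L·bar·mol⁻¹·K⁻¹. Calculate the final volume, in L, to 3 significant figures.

V₃ ≈ 625 L

From PV = nRT: V₁ = nRT₁/P₁ = 417.4 L.
V constant ⇒ P ∝ T: V₂ = V₁; P₂ = P₁·(T₂/T₁) = 1.008 bar.
P constant ⇒ V ∝ T: P₃ = P₂; V₃ = V₂·(T₃/T₂) = 624.7 L.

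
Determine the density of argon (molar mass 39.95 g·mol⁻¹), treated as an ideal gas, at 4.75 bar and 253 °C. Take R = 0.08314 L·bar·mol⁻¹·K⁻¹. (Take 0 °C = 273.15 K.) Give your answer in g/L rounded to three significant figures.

ρ ≈ 4.34 g/L

ρ = PM/(RT) = (4.75 × 39.95) / (0.08314 × 526.1)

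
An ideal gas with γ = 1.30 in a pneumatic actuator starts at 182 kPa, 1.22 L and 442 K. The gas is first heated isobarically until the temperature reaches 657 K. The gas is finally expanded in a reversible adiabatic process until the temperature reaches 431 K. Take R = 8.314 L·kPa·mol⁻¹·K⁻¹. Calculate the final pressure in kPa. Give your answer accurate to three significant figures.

P constant ⇒ V ∝ T: P₂ = P₁; V₂ = V₁·(T₂/T₁) = 1.813 L.
Adiabatic (γ = 1.30), T V^(γ−1) and P V^γ constant: P₃ = P₂·(T₃/T₂)^(γ/(γ−1)) = 29.29 kPa; V₃ = V₂·(T₂/T₃)^(1/(γ−1)) = 7.393 L.

P₃ ≈ 29.3 kPa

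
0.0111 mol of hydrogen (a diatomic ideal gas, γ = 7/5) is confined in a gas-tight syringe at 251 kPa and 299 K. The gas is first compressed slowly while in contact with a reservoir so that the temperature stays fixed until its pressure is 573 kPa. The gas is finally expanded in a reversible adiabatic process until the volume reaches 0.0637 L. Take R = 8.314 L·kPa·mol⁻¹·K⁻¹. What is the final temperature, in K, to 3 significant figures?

T₃ ≈ 267 K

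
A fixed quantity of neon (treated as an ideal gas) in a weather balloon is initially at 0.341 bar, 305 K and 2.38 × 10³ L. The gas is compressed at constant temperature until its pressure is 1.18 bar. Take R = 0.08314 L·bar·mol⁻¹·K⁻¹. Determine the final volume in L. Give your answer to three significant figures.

V₂ ≈ 688 L

Isothermal, so P V is constant: T₂ = T₁; V₂ = V₁·(P₁/P₂) = 687.8 L.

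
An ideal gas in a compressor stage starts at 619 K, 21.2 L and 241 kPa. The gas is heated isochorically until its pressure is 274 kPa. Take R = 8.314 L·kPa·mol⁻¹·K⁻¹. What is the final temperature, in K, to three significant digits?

T₂ ≈ 704 K

V constant ⇒ P ∝ T: V₂ = V₁; T₂ = T₁·(P₂/P₁) = 703.8 K.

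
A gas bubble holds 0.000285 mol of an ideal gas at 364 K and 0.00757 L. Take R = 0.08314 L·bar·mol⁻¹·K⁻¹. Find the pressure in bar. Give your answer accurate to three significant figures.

PV = nRT ⇒ P = nRT/V = (0.000285 × 0.08314 × 364) / 0.00757

P ≈ 1.14 bar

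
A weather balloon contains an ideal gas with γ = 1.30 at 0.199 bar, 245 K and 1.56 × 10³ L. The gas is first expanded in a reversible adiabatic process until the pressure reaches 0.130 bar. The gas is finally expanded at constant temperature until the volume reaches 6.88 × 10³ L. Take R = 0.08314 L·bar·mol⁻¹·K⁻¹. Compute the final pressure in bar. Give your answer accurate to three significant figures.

Reversible adiabatic, γ = 1.30: T₂ = T₁·(P₂/P₁)^((γ−1)/γ) = 222.1 K; V₂ = V₁·(P₁/P₂)^(1/γ) = 2165 L.
Isothermal, so P V is constant: T₃ = T₂; P₃ = P₂·(V₂/V₃) = 0.04090 bar.

P₃ ≈ 0.0409 bar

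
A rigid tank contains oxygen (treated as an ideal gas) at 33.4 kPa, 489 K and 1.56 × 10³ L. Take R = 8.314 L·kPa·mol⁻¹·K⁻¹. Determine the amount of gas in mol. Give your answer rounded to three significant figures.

PV = nRT ⇒ n = PV/(RT) = (33.4 × 1.56e+03) / (8.314 × 489)

n ≈ 12.8 mol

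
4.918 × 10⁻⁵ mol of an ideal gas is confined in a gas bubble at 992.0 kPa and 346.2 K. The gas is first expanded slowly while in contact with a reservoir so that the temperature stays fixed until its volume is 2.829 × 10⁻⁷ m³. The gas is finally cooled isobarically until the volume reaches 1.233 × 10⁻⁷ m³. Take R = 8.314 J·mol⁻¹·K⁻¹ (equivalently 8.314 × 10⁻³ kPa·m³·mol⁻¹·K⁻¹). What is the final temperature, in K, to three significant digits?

T₃ ≈ 151 K

From PV = nRT: V₁ = nRT₁/P₁ = 1.427e-07 m³.
Isothermal, so P V is constant: T₂ = T₁; P₂ = P₁·(V₁/V₂) = 500.4 kPa.
P constant ⇒ V ∝ T: P₃ = P₂; T₃ = T₂·(V₃/V₂) = 150.9 K.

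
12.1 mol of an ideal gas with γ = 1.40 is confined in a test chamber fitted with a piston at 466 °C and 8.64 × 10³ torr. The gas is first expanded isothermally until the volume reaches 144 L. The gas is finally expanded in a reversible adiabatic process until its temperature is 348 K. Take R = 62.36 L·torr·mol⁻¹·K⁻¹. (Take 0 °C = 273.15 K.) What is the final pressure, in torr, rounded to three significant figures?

P₃ ≈ 277 torr

Convert: T₁ = 739.1 K.
From PV = nRT: V₁ = nRT₁/P₁ = 64.55 L.
T constant ⇒ Boyle's law P V = const: T₂ = T₁; P₂ = P₁·(V₁/V₂) = 3873 torr.
Adiabatic (γ = 1.40), T V^(γ−1) and P V^γ constant: P₃ = P₂·(T₃/T₂)^(γ/(γ−1)) = 277.3 torr; V₃ = V₂·(T₂/T₃)^(1/(γ−1)) = 946.8 L.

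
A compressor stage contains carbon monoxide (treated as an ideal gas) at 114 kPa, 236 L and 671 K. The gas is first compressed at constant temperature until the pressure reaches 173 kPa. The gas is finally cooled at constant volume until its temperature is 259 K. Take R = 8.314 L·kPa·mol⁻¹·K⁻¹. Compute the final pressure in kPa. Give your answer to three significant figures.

Isothermal, so P V is constant: T₂ = T₁; V₂ = V₁·(P₁/P₂) = 155.5 L.
V constant ⇒ P ∝ T: V₃ = V₂; P₃ = P₂·(T₃/T₂) = 66.78 kPa.

P₃ ≈ 66.8 kPa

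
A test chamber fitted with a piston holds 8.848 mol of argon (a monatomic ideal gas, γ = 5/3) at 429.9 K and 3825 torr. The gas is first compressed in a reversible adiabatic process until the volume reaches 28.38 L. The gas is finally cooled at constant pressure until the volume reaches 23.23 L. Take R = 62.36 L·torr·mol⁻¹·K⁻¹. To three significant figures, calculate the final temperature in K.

From PV = nRT: V₁ = nRT₁/P₁ = 62.01 L.
Adiabatic (γ = 5/3), T V^(γ−1) and P V^γ constant: T₂ = T₁·(V₁/V₂)^(γ−1) = 723.9 K; P₂ = P₁·(V₁/V₂)^γ = 1.407e+04 torr.
Isobaric, so V/T is constant: P₃ = P₂; T₃ = T₂·(V₃/V₂) = 592.5 K.

T₃ ≈ 593 K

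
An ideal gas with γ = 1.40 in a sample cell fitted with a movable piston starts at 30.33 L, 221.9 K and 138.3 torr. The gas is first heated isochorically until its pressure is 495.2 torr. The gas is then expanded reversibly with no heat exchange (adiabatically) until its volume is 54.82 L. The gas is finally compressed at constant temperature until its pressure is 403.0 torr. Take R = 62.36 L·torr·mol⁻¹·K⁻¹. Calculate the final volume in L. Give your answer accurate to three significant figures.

V₄ ≈ 29.4 L

Isochoric, so P/T is constant: V₂ = V₁; T₂ = T₁·(P₂/P₁) = 794.5 K.
Adiabatic (γ = 1.40), T V^(γ−1) and P V^γ constant: T₃ = T₂·(V₂/V₃)^(γ−1) = 627.0 K; P₃ = P₂·(V₂/V₃)^γ = 216.2 torr.
T constant ⇒ Boyle's law P V = const: T₄ = T₃; V₄ = V₃·(P₃/P₄) = 29.41 L.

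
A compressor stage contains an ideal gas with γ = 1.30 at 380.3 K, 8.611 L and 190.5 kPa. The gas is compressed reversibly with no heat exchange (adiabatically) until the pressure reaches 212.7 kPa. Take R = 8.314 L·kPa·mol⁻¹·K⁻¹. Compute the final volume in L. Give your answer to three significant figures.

V₂ ≈ 7.91 L

Reversible adiabatic, γ = 1.30: T₂ = T₁·(P₂/P₁)^((γ−1)/γ) = 390.1 K; V₂ = V₁·(P₁/P₂)^(1/γ) = 7.911 L.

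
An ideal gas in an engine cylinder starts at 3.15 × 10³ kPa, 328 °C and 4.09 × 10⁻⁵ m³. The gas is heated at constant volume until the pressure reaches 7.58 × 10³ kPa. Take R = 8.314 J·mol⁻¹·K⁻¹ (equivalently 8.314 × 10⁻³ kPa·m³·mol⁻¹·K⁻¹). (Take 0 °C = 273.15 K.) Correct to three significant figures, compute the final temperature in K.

T₂ ≈ 1.45e+03 K

Convert: T₁ = 601.1 K.
Isochoric, so P/T is constant: V₂ = V₁; T₂ = T₁·(P₂/P₁) = 1447 K.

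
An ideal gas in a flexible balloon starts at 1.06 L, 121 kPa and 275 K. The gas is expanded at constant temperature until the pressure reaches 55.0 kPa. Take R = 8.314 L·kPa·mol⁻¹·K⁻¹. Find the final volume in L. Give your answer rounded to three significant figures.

V₂ ≈ 2.33 L

Isothermal, so P V is constant: T₂ = T₁; V₂ = V₁·(P₁/P₂) = 2.332 L.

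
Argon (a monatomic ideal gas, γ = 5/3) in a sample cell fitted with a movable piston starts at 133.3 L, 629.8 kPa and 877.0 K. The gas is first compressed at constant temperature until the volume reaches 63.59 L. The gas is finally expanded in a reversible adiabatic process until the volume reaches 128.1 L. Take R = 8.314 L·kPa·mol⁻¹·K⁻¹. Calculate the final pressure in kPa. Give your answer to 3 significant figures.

P₃ ≈ 411 kPa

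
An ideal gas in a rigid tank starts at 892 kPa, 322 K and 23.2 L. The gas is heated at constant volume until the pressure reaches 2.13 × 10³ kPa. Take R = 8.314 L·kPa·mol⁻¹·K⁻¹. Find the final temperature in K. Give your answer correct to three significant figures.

T₂ ≈ 769 K

Isochoric, so P/T is constant: V₂ = V₁; T₂ = T₁·(P₂/P₁) = 768.9 K.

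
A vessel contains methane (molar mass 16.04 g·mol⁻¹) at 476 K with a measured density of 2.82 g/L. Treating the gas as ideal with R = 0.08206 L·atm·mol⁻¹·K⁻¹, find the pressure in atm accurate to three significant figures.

P ≈ 6.87 atm

ρ = PM/(RT) ⇒ P = ρRT/M = (2.82 × 0.08206 × 476.0) / 16.04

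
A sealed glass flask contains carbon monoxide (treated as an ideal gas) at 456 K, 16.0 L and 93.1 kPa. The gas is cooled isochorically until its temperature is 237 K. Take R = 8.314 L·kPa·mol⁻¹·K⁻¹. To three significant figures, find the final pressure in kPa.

P₂ ≈ 48.4 kPa

Isochoric, so P/T is constant: V₂ = V₁; P₂ = P₁·(T₂/T₁) = 48.39 kPa.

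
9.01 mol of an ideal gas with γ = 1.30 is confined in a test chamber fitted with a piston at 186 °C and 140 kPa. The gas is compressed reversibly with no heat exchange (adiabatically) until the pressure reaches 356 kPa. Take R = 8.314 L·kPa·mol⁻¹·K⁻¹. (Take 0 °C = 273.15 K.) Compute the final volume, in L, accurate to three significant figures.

Convert: T₁ = 459.1 K.
From PV = nRT: V₁ = nRT₁/P₁ = 245.7 L.
Reversible adiabatic, γ = 1.30: T₂ = T₁·(P₂/P₁)^((γ−1)/γ) = 569.5 K; V₂ = V₁·(P₁/P₂)^(1/γ) = 119.8 L.

V₂ ≈ 120 L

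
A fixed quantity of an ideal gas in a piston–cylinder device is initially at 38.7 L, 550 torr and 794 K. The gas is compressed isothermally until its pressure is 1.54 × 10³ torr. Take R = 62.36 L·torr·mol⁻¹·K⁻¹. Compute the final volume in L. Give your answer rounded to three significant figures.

Isothermal, so P V is constant: T₂ = T₁; V₂ = V₁·(P₁/P₂) = 13.82 L.

V₂ ≈ 13.8 L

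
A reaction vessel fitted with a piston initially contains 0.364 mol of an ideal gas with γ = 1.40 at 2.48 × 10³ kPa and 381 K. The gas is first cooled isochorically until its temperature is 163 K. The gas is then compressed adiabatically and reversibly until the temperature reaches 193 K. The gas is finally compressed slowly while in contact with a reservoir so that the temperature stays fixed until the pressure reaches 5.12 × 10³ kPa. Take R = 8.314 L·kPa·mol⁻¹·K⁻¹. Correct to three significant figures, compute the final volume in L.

From PV = nRT: V₁ = nRT₁/P₁ = 0.4649 L.
V constant ⇒ P ∝ T: V₂ = V₁; P₂ = P₁·(T₂/T₁) = 1061 kPa.
Adiabatic (γ = 1.40), T V^(γ−1) and P V^γ constant: P₃ = P₂·(T₃/T₂)^(γ/(γ−1)) = 1916 kPa; V₃ = V₂·(T₂/T₃)^(1/(γ−1)) = 0.3048 L.
Isothermal, so P V is constant: T₄ = T₃; V₄ = V₃·(P₃/P₄) = 0.1141 L.

V₄ ≈ 0.114 L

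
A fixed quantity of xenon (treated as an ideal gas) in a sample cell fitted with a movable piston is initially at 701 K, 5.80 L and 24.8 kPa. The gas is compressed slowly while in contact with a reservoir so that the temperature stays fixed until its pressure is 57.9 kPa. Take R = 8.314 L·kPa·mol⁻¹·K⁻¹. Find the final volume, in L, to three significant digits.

V₂ ≈ 2.48 L

Isothermal, so P V is constant: T₂ = T₁; V₂ = V₁·(P₁/P₂) = 2.484 L.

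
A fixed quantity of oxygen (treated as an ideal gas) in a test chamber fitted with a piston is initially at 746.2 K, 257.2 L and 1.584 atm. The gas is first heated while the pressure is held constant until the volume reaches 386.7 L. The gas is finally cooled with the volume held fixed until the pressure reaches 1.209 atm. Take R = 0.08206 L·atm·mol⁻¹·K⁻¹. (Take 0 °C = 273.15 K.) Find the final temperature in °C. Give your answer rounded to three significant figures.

T₃ ≈ 583 °C

Isobaric, so V/T is constant: P₂ = P₁; T₂ = T₁·(V₂/V₁) = 1122 K.
Isochoric, so P/T is constant: V₃ = V₂; T₃ = T₂·(P₃/P₂) = 856.3 K.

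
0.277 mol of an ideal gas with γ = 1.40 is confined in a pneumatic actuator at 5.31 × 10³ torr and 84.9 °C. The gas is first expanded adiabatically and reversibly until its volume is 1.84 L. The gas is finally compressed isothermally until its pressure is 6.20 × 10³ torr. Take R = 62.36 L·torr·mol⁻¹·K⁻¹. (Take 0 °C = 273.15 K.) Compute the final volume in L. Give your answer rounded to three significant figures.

Convert: T₁ = 358.0 K.
From PV = nRT: V₁ = nRT₁/P₁ = 1.165 L.
Reversible adiabatic, γ = 1.40: T₂ = T₁·(V₁/V₂)^(γ−1) = 298.2 K; P₂ = P₁·(V₁/V₂)^γ = 2799 torr.
Isothermal, so P V is constant: T₃ = T₂; V₃ = V₂·(P₂/P₃) = 0.8308 L.

V₃ ≈ 0.831 L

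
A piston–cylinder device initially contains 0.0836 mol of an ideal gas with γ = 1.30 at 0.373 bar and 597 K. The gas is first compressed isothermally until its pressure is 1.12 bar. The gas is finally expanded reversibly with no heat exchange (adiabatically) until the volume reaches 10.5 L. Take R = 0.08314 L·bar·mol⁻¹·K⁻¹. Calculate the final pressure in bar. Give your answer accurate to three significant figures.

P₃ ≈ 0.289 bar

From PV = nRT: V₁ = nRT₁/P₁ = 11.12 L.
Isothermal, so P V is constant: T₂ = T₁; V₂ = V₁·(P₁/P₂) = 3.705 L.
Reversible adiabatic, γ = 1.30: T₃ = T₂·(V₂/V₃)^(γ−1) = 436.8 K; P₃ = P₂·(V₂/V₃)^γ = 0.2891 bar.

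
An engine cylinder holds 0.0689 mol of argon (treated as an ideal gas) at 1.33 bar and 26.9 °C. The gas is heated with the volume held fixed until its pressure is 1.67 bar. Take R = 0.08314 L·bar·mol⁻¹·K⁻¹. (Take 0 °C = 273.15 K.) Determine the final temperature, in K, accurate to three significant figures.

Convert: T₁ = 300.0 K.
From PV = nRT: V₁ = nRT₁/P₁ = 1.292 L.
V constant ⇒ P ∝ T: V₂ = V₁; T₂ = T₁·(P₂/P₁) = 376.8 K.

T₂ ≈ 377 K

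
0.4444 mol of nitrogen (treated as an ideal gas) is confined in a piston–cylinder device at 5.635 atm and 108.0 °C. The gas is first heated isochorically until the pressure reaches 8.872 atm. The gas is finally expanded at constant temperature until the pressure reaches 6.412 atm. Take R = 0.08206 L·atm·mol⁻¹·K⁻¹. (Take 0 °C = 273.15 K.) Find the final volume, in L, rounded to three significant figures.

Convert: T₁ = 381.1 K.
From PV = nRT: V₁ = nRT₁/P₁ = 2.467 L.
Isochoric, so P/T is constant: V₂ = V₁; T₂ = T₁·(P₂/P₁) = 600.1 K.
T constant ⇒ Boyle's law P V = const: T₃ = T₂; V₃ = V₂·(P₂/P₃) = 3.413 L.

V₃ ≈ 3.41 L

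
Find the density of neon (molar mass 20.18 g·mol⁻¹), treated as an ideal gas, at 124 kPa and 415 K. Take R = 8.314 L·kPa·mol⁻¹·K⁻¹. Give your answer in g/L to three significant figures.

ρ ≈ 0.725 g/L

ρ = PM/(RT) = (124 × 20.18) / (8.314 × 415.0)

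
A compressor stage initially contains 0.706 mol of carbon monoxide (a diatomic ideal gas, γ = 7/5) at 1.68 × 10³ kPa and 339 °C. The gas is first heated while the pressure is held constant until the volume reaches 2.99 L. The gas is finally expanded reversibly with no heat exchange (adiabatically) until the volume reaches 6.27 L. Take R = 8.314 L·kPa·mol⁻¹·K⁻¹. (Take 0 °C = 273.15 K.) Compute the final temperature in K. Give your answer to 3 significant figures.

Convert: T₁ = 612.1 K.
From PV = nRT: V₁ = nRT₁/P₁ = 2.139 L.
Isobaric, so V/T is constant: P₂ = P₁; T₂ = T₁·(V₂/V₁) = 855.8 K.
Reversible adiabatic, γ = 7/5: T₃ = T₂·(V₂/V₃)^(γ−1) = 636.4 K; P₃ = P₂·(V₂/V₃)^γ = 595.8 kPa.

T₃ ≈ 636 K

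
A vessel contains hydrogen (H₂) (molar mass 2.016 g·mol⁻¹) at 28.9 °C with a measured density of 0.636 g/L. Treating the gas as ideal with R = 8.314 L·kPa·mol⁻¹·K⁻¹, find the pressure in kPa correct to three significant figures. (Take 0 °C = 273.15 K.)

P ≈ 792 kPa

ρ = PM/(RT) ⇒ P = ρRT/M = (0.636 × 8.314 × 302.0) / 2.016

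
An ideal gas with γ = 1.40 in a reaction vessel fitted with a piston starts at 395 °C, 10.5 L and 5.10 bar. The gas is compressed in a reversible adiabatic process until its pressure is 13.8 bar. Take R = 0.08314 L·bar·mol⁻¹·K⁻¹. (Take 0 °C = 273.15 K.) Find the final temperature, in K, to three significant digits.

T₂ ≈ 888 K

Convert: T₁ = 668.1 K.
Reversible adiabatic, γ = 1.40: T₂ = T₁·(P₂/P₁)^((γ−1)/γ) = 888.0 K; V₂ = V₁·(P₁/P₂)^(1/γ) = 5.157 L.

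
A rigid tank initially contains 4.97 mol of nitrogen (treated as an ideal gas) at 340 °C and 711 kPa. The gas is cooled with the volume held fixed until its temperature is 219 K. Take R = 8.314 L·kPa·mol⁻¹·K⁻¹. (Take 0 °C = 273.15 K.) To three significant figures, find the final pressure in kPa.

P₂ ≈ 254 kPa

Convert: T₁ = 613.1 K.
From PV = nRT: V₁ = nRT₁/P₁ = 35.63 L.
Isochoric, so P/T is constant: V₂ = V₁; P₂ = P₁·(T₂/T₁) = 253.9 kPa.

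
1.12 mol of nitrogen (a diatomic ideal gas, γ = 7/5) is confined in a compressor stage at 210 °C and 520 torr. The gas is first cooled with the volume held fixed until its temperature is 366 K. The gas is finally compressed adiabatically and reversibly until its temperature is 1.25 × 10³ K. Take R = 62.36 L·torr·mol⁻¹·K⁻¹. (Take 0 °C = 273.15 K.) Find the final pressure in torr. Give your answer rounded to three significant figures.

P₃ ≈ 2.90e+04 torr

Convert: T₁ = 483.1 K.
From PV = nRT: V₁ = nRT₁/P₁ = 64.89 L.
Isochoric, so P/T is constant: V₂ = V₁; P₂ = P₁·(T₂/T₁) = 393.9 torr.
Reversible adiabatic, γ = 7/5: P₃ = P₂·(T₃/T₂)^(γ/(γ−1)) = 2.900e+04 torr; V₃ = V₂·(T₂/T₃)^(1/(γ−1)) = 3.010 L.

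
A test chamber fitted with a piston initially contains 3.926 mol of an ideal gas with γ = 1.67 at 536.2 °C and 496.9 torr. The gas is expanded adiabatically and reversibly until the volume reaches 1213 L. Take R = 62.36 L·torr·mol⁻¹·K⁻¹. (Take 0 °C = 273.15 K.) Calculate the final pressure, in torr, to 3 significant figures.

Convert: T₁ = 809.4 K.
From PV = nRT: V₁ = nRT₁/P₁ = 398.8 L.
Adiabatic (γ = 1.67), T V^(γ−1) and P V^γ constant: T₂ = T₁·(V₁/V₂)^(γ−1) = 384.1 K; P₂ = P₁·(V₁/V₂)^γ = 77.52 torr.

P₂ ≈ 77.5 torr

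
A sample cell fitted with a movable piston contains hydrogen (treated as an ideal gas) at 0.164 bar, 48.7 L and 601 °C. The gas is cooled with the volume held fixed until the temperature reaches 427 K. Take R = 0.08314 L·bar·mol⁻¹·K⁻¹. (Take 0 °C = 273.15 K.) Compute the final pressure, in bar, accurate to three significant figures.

Convert: T₁ = 874.1 K.
Isochoric, so P/T is constant: V₂ = V₁; P₂ = P₁·(T₂/T₁) = 0.08011 bar.

P₂ ≈ 0.0801 bar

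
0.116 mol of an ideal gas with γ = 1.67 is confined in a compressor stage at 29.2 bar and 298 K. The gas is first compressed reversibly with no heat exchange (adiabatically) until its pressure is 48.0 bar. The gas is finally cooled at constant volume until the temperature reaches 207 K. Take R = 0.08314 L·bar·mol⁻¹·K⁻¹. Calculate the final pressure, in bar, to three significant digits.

P₃ ≈ 27.3 bar

From PV = nRT: V₁ = nRT₁/P₁ = 0.09842 L.
Reversible adiabatic, γ = 1.67: T₂ = T₁·(P₂/P₁)^((γ−1)/γ) = 363.8 K; V₂ = V₁·(P₁/P₂)^(1/γ) = 0.07309 L.
V constant ⇒ P ∝ T: V₃ = V₂; P₃ = P₂·(T₃/T₂) = 27.31 bar.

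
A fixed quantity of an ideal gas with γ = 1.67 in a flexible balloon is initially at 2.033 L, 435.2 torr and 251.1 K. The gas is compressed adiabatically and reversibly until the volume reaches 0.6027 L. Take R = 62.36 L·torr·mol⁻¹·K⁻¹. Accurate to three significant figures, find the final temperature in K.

T₂ ≈ 567 K

Adiabatic (γ = 1.67), T V^(γ−1) and P V^γ constant: T₂ = T₁·(V₁/V₂)^(γ−1) = 567.1 K; P₂ = P₁·(V₁/V₂)^γ = 3315 torr.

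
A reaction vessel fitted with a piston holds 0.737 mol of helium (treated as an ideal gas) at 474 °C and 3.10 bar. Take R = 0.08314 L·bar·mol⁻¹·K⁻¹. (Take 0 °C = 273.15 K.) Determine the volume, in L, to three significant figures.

V ≈ 14.8 L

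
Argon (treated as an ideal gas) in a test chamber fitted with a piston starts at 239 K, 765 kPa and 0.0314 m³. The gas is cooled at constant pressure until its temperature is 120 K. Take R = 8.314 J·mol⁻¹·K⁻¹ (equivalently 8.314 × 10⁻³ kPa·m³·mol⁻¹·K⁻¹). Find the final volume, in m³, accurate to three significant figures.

P constant ⇒ V ∝ T: P₂ = P₁; V₂ = V₁·(T₂/T₁) = 0.01577 m³.

V₂ ≈ 0.0158 m³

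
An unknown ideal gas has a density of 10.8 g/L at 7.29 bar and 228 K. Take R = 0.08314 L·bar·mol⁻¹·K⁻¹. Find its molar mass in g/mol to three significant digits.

ρ = PM/(RT) ⇒ M = ρRT/P = (10.8 × 0.08314 × 228.0) / 7.29

M ≈ 28.1 g/mol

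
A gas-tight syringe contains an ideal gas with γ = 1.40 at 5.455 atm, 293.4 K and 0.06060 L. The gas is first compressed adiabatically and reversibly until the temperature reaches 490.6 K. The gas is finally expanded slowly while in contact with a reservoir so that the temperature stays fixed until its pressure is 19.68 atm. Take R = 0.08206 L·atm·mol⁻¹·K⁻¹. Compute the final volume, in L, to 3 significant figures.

Adiabatic (γ = 1.40), T V^(γ−1) and P V^γ constant: P₂ = P₁·(T₂/T₁)^(γ/(γ−1)) = 32.98 atm; V₂ = V₁·(T₁/T₂)^(1/(γ−1)) = 0.01676 L.
Isothermal, so P V is constant: T₃ = T₂; V₃ = V₂·(P₂/P₃) = 0.02809 L.

V₃ ≈ 0.0281 L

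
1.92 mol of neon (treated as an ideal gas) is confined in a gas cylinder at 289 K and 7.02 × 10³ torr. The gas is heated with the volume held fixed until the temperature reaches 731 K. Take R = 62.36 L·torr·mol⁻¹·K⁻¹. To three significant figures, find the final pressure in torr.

From PV = nRT: V₁ = nRT₁/P₁ = 4.929 L.
Isochoric, so P/T is constant: V₂ = V₁; P₂ = P₁·(T₂/T₁) = 1.776e+04 torr.

P₂ ≈ 1.78e+04 torr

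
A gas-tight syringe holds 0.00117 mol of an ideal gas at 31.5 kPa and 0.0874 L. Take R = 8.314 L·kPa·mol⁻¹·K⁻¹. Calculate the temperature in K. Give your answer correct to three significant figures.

PV = nRT ⇒ T = PV/(nR) = (31.5 × 0.0874) / (0.00117 × 8.314)

T ≈ 283 K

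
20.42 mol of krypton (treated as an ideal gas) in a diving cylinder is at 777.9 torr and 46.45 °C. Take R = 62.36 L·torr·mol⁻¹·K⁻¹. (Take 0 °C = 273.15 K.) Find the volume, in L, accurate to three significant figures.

V ≈ 523 L

Convert: T = 319.60 K.
PV = nRT ⇒ V = nRT/P = (20.42 × 62.36 × 319.60) / 777.9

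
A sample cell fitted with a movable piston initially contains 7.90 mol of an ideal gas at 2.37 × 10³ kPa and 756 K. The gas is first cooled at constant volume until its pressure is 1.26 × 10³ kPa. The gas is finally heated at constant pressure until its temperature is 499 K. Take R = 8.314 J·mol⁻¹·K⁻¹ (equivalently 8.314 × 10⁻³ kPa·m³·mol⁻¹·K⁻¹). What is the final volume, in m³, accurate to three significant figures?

V₃ ≈ 0.0260 m³

From PV = nRT: V₁ = nRT₁/P₁ = 0.02095 m³.
Isochoric, so P/T is constant: V₂ = V₁; T₂ = T₁·(P₂/P₁) = 401.9 K.
Isobaric, so V/T is constant: P₃ = P₂; V₃ = V₂·(T₃/T₂) = 0.02601 m³.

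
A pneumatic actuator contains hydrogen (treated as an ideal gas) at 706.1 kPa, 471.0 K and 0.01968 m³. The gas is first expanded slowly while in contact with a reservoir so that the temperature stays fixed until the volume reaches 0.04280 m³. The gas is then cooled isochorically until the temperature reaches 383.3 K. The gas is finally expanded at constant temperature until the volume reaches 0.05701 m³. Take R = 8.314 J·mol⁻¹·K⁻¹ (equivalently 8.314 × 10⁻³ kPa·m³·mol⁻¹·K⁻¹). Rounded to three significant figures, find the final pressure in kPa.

P₄ ≈ 198 kPa

T constant ⇒ Boyle's law P V = const: T₂ = T₁; P₂ = P₁·(V₁/V₂) = 324.7 kPa.
V constant ⇒ P ∝ T: V₃ = V₂; P₃ = P₂·(T₃/T₂) = 264.2 kPa.
T constant ⇒ Boyle's law P V = const: T₄ = T₃; P₄ = P₃·(V₃/V₄) = 198.4 kPa.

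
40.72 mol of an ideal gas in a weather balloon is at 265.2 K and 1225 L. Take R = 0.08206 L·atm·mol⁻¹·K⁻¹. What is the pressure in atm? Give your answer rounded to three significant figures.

P ≈ 0.723 atm

PV = nRT ⇒ P = nRT/V = (40.72 × 0.08206 × 265.2) / 1225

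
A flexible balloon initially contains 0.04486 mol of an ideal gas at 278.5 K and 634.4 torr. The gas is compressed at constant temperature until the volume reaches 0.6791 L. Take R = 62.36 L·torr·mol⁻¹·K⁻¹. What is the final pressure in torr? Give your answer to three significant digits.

P₂ ≈ 1.15e+03 torr

From PV = nRT: V₁ = nRT₁/P₁ = 1.228 L.
T constant ⇒ Boyle's law P V = const: T₂ = T₁; P₂ = P₁·(V₁/V₂) = 1147 torr.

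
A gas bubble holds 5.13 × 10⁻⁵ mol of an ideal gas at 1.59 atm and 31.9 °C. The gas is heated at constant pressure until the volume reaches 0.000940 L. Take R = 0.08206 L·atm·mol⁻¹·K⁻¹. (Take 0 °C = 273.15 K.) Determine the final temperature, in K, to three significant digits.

Convert: T₁ = 305.0 K.
From PV = nRT: V₁ = nRT₁/P₁ = 0.0008076 L.
P constant ⇒ V ∝ T: P₂ = P₁; T₂ = T₁·(V₂/V₁) = 355.0 K.

T₂ ≈ 355 K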